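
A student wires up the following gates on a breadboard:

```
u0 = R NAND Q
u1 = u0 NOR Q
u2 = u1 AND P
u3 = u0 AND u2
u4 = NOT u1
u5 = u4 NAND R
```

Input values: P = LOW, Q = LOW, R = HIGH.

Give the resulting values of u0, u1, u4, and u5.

u0 = HIGH; u1 = LOW; u4 = HIGH; u5 = LOW

u0 = R NAND Q = HIGH NAND LOW = HIGH
u1 = u0 NOR Q = HIGH NOR LOW = LOW
u4 = NOT u1 = NOT LOW = HIGH
u5 = u4 NAND R = HIGH NAND HIGH = LOW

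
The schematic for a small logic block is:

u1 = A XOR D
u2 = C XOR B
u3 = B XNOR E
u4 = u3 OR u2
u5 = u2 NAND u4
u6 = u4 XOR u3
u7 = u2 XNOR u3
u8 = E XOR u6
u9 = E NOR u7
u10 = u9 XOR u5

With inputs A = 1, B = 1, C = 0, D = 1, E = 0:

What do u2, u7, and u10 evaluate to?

u2 = 1; u7 = 0; u10 = 1

u2 = C XOR B = 0 XOR 1 = 1
u3 = B XNOR E = 1 XNOR 0 = 0
u4 = u3 OR u2 = 0 OR 1 = 1
u5 = u2 NAND u4 = 1 NAND 1 = 0
u7 = u2 XNOR u3 = 1 XNOR 0 = 0
u9 = E NOR u7 = 0 NOR 0 = 1
u10 = u9 XOR u5 = 1 XOR 0 = 1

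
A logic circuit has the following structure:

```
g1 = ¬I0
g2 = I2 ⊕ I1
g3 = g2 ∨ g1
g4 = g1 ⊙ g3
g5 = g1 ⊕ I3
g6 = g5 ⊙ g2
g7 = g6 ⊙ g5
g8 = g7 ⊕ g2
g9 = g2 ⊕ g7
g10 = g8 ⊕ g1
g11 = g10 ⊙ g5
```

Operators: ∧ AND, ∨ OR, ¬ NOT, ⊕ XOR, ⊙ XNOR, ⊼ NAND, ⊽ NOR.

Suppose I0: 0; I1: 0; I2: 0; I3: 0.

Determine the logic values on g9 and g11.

g1 = NOT I0 = NOT 0 = 1
g2 = I2 XOR I1 = 0 XOR 0 = 0
g5 = g1 XOR I3 = 1 XOR 0 = 1
g6 = g5 XNOR g2 = 1 XNOR 0 = 0
g7 = g6 XNOR g5 = 0 XNOR 1 = 0
g8 = g7 XOR g2 = 0 XOR 0 = 0
g9 = g2 XOR g7 = 0 XOR 0 = 0
g10 = g8 XOR g1 = 0 XOR 1 = 1
g11 = g10 XNOR g5 = 1 XNOR 1 = 1

g9 = 0, g11 = 1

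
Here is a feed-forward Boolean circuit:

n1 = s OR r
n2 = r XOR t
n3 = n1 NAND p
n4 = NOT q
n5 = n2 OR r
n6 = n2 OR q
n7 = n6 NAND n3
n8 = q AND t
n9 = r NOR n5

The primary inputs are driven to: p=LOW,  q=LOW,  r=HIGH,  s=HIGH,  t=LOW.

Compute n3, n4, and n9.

n3 = HIGH, n4 = HIGH, n9 = LOW

n1 = s OR r = HIGH OR HIGH = HIGH
n2 = r XOR t = HIGH XOR LOW = HIGH
n3 = n1 NAND p = HIGH NAND LOW = HIGH
n4 = NOT q = NOT LOW = HIGH
n5 = n2 OR r = HIGH OR HIGH = HIGH
n9 = r NOR n5 = HIGH NOR HIGH = LOW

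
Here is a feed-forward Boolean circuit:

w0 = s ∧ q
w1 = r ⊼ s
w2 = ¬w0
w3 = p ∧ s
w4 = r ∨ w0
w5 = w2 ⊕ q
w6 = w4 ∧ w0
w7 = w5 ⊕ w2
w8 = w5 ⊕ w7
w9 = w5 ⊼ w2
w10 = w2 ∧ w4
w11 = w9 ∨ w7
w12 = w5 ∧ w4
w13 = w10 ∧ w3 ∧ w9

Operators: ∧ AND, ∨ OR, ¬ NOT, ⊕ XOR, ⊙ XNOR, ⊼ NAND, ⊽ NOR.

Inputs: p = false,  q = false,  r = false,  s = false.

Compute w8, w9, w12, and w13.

w8 = true  w9 = false  w12 = false  w13 = false

w0 = s AND q = false AND false = false
w2 = NOT w0 = NOT false = true
w3 = p AND s = false AND false = false
w4 = r OR w0 = false OR false = false
w5 = w2 XOR q = true XOR false = true
w7 = w5 XOR w2 = true XOR true = false
w8 = w5 XOR w7 = true XOR false = true
w9 = w5 NAND w2 = true NAND true = false
w10 = w2 AND w4 = true AND false = false
w12 = w5 AND w4 = true AND false = false
w13 = w10 AND w3 AND w9 = false AND false AND false = false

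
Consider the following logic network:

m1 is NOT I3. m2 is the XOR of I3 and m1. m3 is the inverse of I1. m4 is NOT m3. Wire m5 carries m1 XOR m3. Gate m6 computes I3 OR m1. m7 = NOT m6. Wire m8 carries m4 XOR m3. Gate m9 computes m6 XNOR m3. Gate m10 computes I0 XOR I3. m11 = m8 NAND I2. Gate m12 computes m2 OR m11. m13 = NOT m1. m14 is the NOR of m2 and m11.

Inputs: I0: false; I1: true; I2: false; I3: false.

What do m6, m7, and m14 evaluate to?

m6 = true, m7 = false, m14 = false

m1 = NOT I3 = NOT false = true
m2 = I3 XOR m1 = false XOR true = true
m3 = NOT I1 = NOT true = false
m4 = NOT m3 = NOT false = true
m6 = I3 OR m1 = false OR true = true
m7 = NOT m6 = NOT true = false
m8 = m4 XOR m3 = true XOR false = true
m11 = m8 NAND I2 = true NAND false = true
m14 = m2 NOR m11 = true NOR true = false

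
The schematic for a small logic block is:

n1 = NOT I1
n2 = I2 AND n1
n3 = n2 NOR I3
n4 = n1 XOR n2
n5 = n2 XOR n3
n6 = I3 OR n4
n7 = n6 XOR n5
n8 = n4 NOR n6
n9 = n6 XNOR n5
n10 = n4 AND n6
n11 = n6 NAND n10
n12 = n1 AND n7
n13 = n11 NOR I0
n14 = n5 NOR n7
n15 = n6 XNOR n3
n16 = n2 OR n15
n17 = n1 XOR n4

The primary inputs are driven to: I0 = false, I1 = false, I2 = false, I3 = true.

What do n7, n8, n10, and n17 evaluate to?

n1 = NOT I1 = NOT false = true
n2 = I2 AND n1 = false AND true = false
n3 = n2 NOR I3 = false NOR true = false
n4 = n1 XOR n2 = true XOR false = true
n5 = n2 XOR n3 = false XOR false = false
n6 = I3 OR n4 = true OR true = true
n7 = n6 XOR n5 = true XOR false = true
n8 = n4 NOR n6 = true NOR true = false
n10 = n4 AND n6 = true AND true = true
n17 = n1 XOR n4 = true XOR true = false

n7 = true, n8 = false, n10 = true, n17 = false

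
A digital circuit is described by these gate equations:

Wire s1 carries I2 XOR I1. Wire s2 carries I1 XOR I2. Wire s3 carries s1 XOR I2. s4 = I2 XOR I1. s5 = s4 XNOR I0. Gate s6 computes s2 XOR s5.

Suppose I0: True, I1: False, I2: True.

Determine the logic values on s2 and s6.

s2 = I1 XOR I2 = False XOR True = True
s4 = I2 XOR I1 = True XOR False = True
s5 = s4 XNOR I0 = True XNOR True = True
s6 = s2 XOR s5 = True XOR True = False

s2 = True; s6 = False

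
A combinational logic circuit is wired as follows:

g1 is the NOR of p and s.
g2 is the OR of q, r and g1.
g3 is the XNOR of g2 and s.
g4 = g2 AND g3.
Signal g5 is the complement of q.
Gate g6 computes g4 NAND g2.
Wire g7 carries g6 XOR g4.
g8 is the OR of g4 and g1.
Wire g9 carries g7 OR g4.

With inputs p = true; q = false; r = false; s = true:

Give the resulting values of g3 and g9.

g1 = p NOR s = true NOR true = false
g2 = q OR r OR g1 = false OR false OR false = false
g3 = g2 XNOR s = false XNOR true = false
g4 = g2 AND g3 = false AND false = false
g6 = g4 NAND g2 = false NAND false = true
g7 = g6 XOR g4 = true XOR false = true
g9 = g7 OR g4 = true OR false = true

g3 = false, g9 = true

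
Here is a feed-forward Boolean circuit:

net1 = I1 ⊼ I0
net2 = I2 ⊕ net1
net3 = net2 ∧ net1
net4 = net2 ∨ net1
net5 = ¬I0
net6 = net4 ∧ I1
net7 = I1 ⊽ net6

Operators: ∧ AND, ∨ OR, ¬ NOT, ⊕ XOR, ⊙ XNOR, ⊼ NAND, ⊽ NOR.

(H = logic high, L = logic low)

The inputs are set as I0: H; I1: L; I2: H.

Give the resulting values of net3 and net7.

net3 = L; net7 = H

net1 = I1 NAND I0 = L NAND H = H
net2 = I2 XOR net1 = H XOR H = L
net3 = net2 AND net1 = L AND H = L
net4 = net2 OR net1 = L OR H = H
net6 = net4 AND I1 = H AND L = L
net7 = I1 NOR net6 = L NOR L = H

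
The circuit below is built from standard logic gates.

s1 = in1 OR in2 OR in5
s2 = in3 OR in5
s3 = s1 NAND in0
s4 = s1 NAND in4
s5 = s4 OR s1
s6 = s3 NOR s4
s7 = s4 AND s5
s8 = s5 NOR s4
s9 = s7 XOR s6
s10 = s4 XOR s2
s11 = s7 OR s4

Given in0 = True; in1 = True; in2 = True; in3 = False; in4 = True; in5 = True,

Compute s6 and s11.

s1 = in1 OR in2 OR in5 = True OR True OR True = True
s3 = s1 NAND in0 = True NAND True = False
s4 = s1 NAND in4 = True NAND True = False
s5 = s4 OR s1 = False OR True = True
s6 = s3 NOR s4 = False NOR False = True
s7 = s4 AND s5 = False AND True = False
s11 = s7 OR s4 = False OR False = False

s6 = True  s11 = False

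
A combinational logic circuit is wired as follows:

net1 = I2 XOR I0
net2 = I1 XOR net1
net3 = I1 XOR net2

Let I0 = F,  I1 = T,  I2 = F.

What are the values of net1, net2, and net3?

net1 = F, net2 = T, net3 = F

net1 = I2 XOR I0 = F XOR F = F
net2 = I1 XOR net1 = T XOR F = T
net3 = I1 XOR net2 = T XOR T = F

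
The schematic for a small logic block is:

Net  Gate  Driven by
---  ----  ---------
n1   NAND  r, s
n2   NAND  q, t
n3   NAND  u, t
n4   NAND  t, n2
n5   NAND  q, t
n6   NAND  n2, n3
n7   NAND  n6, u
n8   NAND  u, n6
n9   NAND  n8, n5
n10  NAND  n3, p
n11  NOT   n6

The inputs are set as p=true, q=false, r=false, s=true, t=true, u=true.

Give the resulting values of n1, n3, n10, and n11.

n1 = true; n3 = false; n10 = true; n11 = false

n1 = r NAND s = false NAND true = true
n2 = q NAND t = false NAND true = true
n3 = u NAND t = true NAND true = false
n6 = n2 NAND n3 = true NAND false = true
n10 = n3 NAND p = false NAND true = true
n11 = NOT n6 = NOT true = false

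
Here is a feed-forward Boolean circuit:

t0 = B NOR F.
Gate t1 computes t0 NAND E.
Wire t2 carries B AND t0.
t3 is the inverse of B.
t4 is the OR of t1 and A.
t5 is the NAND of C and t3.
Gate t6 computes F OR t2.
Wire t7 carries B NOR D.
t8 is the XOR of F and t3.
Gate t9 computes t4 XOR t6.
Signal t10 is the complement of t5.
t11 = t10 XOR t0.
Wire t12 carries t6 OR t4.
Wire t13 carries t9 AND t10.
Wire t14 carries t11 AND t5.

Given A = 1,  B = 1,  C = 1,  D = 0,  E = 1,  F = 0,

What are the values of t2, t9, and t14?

t2 = 0  t9 = 1  t14 = 0

t0 = B NOR F = 1 NOR 0 = 0
t1 = t0 NAND E = 0 NAND 1 = 1
t2 = B AND t0 = 1 AND 0 = 0
t3 = NOT B = NOT 1 = 0
t4 = t1 OR A = 1 OR 1 = 1
t5 = C NAND t3 = 1 NAND 0 = 1
t6 = F OR t2 = 0 OR 0 = 0
t9 = t4 XOR t6 = 1 XOR 0 = 1
t10 = NOT t5 = NOT 1 = 0
t11 = t10 XOR t0 = 0 XOR 0 = 0
t14 = t11 AND t5 = 0 AND 1 = 0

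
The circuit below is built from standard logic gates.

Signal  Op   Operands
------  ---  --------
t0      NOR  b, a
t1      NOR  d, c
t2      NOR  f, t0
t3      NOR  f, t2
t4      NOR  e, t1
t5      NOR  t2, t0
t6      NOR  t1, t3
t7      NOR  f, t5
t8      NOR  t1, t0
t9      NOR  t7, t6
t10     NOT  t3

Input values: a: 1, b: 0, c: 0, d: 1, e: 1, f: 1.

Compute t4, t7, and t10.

t0 = b NOR a = 0 NOR 1 = 0
t1 = d NOR c = 1 NOR 0 = 0
t2 = f NOR t0 = 1 NOR 0 = 0
t3 = f NOR t2 = 1 NOR 0 = 0
t4 = e NOR t1 = 1 NOR 0 = 0
t5 = t2 NOR t0 = 0 NOR 0 = 1
t7 = f NOR t5 = 1 NOR 1 = 0
t10 = NOT t3 = NOT 0 = 1

t4 = 0; t7 = 0; t10 = 1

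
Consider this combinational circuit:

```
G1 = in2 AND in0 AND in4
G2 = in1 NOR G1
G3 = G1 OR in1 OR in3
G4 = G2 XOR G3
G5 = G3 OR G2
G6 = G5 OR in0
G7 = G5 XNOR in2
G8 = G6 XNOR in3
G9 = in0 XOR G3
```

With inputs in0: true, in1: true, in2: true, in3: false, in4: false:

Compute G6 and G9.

G6 = true, G9 = false

G1 = in2 AND in0 AND in4 = true AND true AND false = false
G2 = in1 NOR G1 = true NOR false = false
G3 = G1 OR in1 OR in3 = false OR true OR false = true
G5 = G3 OR G2 = true OR false = true
G6 = G5 OR in0 = true OR true = true
G9 = in0 XOR G3 = true XOR true = false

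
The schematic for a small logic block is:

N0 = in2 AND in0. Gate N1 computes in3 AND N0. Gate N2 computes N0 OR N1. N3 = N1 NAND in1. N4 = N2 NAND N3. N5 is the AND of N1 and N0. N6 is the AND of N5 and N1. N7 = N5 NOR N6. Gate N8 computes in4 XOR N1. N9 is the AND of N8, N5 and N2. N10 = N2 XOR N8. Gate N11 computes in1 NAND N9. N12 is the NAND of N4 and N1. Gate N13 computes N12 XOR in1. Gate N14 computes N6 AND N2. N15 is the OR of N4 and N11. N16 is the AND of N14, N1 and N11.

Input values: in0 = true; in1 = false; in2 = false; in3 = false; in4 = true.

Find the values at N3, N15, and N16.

N0 = in2 AND in0 = false AND true = false
N1 = in3 AND N0 = false AND false = false
N2 = N0 OR N1 = false OR false = false
N3 = N1 NAND in1 = false NAND false = true
N4 = N2 NAND N3 = false NAND true = true
N5 = N1 AND N0 = false AND false = false
N6 = N5 AND N1 = false AND false = false
N8 = in4 XOR N1 = true XOR false = true
N9 = N8 AND N5 AND N2 = true AND false AND false = false
N11 = in1 NAND N9 = false NAND false = true
N14 = N6 AND N2 = false AND false = false
N15 = N4 OR N11 = true OR true = true
N16 = N14 AND N1 AND N11 = false AND false AND true = false

N3 = true, N15 = true, N16 = false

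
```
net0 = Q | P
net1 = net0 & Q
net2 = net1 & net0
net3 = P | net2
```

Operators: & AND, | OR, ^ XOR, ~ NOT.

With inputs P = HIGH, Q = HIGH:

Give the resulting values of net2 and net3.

net0 = Q OR P = HIGH OR HIGH = HIGH
net1 = net0 AND Q = HIGH AND HIGH = HIGH
net2 = net1 AND net0 = HIGH AND HIGH = HIGH
net3 = P OR net2 = HIGH OR HIGH = HIGH

net2 = HIGH; net3 = HIGH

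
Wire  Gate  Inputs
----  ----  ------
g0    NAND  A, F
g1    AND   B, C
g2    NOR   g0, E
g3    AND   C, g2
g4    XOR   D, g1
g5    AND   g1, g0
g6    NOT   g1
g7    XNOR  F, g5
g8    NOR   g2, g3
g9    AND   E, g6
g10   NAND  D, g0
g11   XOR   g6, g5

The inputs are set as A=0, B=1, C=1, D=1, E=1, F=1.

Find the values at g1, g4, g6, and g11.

g1 = 1; g4 = 0; g6 = 0; g11 = 1

g0 = A NAND F = 0 NAND 1 = 1
g1 = B AND C = 1 AND 1 = 1
g4 = D XOR g1 = 1 XOR 1 = 0
g5 = g1 AND g0 = 1 AND 1 = 1
g6 = NOT g1 = NOT 1 = 0
g11 = g6 XOR g5 = 0 XOR 1 = 1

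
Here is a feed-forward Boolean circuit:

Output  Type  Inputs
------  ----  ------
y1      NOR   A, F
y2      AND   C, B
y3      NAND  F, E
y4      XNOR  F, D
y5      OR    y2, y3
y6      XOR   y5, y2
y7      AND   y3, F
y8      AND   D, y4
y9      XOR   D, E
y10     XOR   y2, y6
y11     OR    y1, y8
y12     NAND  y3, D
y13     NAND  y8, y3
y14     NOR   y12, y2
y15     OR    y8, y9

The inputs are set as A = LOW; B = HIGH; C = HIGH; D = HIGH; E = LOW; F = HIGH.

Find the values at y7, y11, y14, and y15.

y1 = A NOR F = LOW NOR HIGH = LOW
y2 = C AND B = HIGH AND HIGH = HIGH
y3 = F NAND E = HIGH NAND LOW = HIGH
y4 = F XNOR D = HIGH XNOR HIGH = HIGH
y7 = y3 AND F = HIGH AND HIGH = HIGH
y8 = D AND y4 = HIGH AND HIGH = HIGH
y9 = D XOR E = HIGH XOR LOW = HIGH
y11 = y1 OR y8 = LOW OR HIGH = HIGH
y12 = y3 NAND D = HIGH NAND HIGH = LOW
y14 = y12 NOR y2 = LOW NOR HIGH = LOW
y15 = y8 OR y9 = HIGH OR HIGH = HIGH

y7 = HIGH, y11 = HIGH, y14 = LOW, y15 = HIGH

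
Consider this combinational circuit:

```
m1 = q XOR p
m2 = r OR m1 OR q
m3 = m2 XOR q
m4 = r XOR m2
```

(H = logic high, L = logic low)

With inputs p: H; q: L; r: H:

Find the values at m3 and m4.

m3 = H  m4 = L

m1 = q XOR p = L XOR H = H
m2 = r OR m1 OR q = H OR H OR L = H
m3 = m2 XOR q = H XOR L = H
m4 = r XOR m2 = H XOR H = L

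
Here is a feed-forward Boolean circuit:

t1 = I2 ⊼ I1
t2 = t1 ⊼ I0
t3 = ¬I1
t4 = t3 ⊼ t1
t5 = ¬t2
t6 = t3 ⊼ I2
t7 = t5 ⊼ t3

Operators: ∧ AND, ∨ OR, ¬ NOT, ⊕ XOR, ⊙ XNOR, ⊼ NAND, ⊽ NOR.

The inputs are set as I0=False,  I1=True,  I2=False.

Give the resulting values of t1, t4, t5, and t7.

t1 = True, t4 = True, t5 = False, t7 = True

t1 = I2 NAND I1 = False NAND True = True
t2 = t1 NAND I0 = True NAND False = True
t3 = NOT I1 = NOT True = False
t4 = t3 NAND t1 = False NAND True = True
t5 = NOT t2 = NOT True = False
t7 = t5 NAND t3 = False NAND False = True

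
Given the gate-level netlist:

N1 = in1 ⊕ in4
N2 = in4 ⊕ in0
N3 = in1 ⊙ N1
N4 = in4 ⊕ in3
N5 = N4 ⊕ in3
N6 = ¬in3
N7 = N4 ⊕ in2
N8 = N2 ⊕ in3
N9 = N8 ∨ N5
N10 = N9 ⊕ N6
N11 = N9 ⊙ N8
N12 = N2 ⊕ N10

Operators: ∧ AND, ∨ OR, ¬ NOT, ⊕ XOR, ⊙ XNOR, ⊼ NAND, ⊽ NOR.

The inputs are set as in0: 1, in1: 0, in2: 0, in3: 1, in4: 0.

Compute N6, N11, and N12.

N6 = 0  N11 = 1  N12 = 1

N2 = in4 XOR in0 = 0 XOR 1 = 1
N4 = in4 XOR in3 = 0 XOR 1 = 1
N5 = N4 XOR in3 = 1 XOR 1 = 0
N6 = NOT in3 = NOT 1 = 0
N8 = N2 XOR in3 = 1 XOR 1 = 0
N9 = N8 OR N5 = 0 OR 0 = 0
N10 = N9 XOR N6 = 0 XOR 0 = 0
N11 = N9 XNOR N8 = 0 XNOR 0 = 1
N12 = N2 XOR N10 = 1 XOR 0 = 1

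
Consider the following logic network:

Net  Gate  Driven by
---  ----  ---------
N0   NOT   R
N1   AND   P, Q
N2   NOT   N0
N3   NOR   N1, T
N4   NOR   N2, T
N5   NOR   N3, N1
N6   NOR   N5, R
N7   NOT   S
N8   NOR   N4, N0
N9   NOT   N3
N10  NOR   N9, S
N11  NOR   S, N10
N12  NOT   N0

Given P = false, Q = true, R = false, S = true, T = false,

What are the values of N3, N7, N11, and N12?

N3 = true; N7 = false; N11 = false; N12 = false

N0 = NOT R = NOT false = true
N1 = P AND Q = false AND true = false
N3 = N1 NOR T = false NOR false = true
N7 = NOT S = NOT true = false
N9 = NOT N3 = NOT true = false
N10 = N9 NOR S = false NOR true = false
N11 = S NOR N10 = true NOR false = false
N12 = NOT N0 = NOT true = false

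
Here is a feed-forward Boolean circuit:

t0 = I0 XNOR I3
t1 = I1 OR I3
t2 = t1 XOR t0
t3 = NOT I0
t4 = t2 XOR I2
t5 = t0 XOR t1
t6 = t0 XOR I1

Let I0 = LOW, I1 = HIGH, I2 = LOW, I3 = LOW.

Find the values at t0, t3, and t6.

t0 = I0 XNOR I3 = LOW XNOR LOW = HIGH
t3 = NOT I0 = NOT LOW = HIGH
t6 = t0 XOR I1 = HIGH XOR HIGH = LOW

t0 = HIGH, t3 = HIGH, t6 = LOW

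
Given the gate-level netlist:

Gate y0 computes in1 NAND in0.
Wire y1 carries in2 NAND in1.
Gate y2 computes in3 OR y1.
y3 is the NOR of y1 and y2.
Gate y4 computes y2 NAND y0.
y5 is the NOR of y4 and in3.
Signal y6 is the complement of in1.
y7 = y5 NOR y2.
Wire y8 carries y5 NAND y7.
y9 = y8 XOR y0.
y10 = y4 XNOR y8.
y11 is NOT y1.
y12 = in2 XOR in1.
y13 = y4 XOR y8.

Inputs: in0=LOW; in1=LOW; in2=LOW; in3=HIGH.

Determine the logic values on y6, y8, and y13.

y6 = HIGH, y8 = HIGH, y13 = HIGH

y0 = in1 NAND in0 = LOW NAND LOW = HIGH
y1 = in2 NAND in1 = LOW NAND LOW = HIGH
y2 = in3 OR y1 = HIGH OR HIGH = HIGH
y4 = y2 NAND y0 = HIGH NAND HIGH = LOW
y5 = y4 NOR in3 = LOW NOR HIGH = LOW
y6 = NOT in1 = NOT LOW = HIGH
y7 = y5 NOR y2 = LOW NOR HIGH = LOW
y8 = y5 NAND y7 = LOW NAND LOW = HIGH
y13 = y4 XOR y8 = LOW XOR HIGH = HIGH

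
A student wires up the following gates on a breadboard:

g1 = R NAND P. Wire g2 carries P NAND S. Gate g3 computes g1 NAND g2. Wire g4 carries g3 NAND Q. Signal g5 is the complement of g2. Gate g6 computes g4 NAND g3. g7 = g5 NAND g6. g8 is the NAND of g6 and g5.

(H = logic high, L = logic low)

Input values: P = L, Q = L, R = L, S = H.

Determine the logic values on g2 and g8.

g2 = H  g8 = H

g1 = R NAND P = L NAND L = H
g2 = P NAND S = L NAND H = H
g3 = g1 NAND g2 = H NAND H = L
g4 = g3 NAND Q = L NAND L = H
g5 = NOT g2 = NOT H = L
g6 = g4 NAND g3 = H NAND L = H
g8 = g6 NAND g5 = H NAND L = H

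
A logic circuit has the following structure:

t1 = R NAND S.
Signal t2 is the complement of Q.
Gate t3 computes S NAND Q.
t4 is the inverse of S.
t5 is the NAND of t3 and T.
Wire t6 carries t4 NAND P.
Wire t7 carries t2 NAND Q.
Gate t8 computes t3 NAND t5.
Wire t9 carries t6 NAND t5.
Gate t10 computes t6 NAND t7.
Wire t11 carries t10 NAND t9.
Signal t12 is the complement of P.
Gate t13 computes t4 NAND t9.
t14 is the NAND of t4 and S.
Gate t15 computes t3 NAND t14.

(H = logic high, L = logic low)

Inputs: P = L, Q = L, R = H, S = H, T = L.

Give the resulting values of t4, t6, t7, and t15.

t2 = NOT Q = NOT L = H
t3 = S NAND Q = H NAND L = H
t4 = NOT S = NOT H = L
t6 = t4 NAND P = L NAND L = H
t7 = t2 NAND Q = H NAND L = H
t14 = t4 NAND S = L NAND H = H
t15 = t3 NAND t14 = H NAND H = L

t4 = L, t6 = H, t7 = H, t15 = L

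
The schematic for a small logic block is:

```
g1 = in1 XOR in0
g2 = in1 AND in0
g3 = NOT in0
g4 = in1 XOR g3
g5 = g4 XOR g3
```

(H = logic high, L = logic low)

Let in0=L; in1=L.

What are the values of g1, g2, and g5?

g1 = in1 XOR in0 = L XOR L = L
g2 = in1 AND in0 = L AND L = L
g3 = NOT in0 = NOT L = H
g4 = in1 XOR g3 = L XOR H = H
g5 = g4 XOR g3 = H XOR H = L

g1 = L, g2 = L, g5 = L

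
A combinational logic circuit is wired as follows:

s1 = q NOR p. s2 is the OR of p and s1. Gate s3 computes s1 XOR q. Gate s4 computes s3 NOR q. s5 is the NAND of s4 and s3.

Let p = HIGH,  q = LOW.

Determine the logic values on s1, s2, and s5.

s1 = LOW, s2 = HIGH, s5 = HIGH

s1 = q NOR p = LOW NOR HIGH = LOW
s2 = p OR s1 = HIGH OR LOW = HIGH
s3 = s1 XOR q = LOW XOR LOW = LOW
s4 = s3 NOR q = LOW NOR LOW = HIGH
s5 = s4 NAND s3 = HIGH NAND LOW = HIGH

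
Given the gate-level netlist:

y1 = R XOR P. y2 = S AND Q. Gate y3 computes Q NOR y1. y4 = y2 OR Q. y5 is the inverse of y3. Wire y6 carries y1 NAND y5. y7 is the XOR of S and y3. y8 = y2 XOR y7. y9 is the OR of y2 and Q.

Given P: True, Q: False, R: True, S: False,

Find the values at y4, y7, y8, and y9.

y1 = R XOR P = True XOR True = False
y2 = S AND Q = False AND False = False
y3 = Q NOR y1 = False NOR False = True
y4 = y2 OR Q = False OR False = False
y7 = S XOR y3 = False XOR True = True
y8 = y2 XOR y7 = False XOR True = True
y9 = y2 OR Q = False OR False = False

y4 = False; y7 = True; y8 = True; y9 = False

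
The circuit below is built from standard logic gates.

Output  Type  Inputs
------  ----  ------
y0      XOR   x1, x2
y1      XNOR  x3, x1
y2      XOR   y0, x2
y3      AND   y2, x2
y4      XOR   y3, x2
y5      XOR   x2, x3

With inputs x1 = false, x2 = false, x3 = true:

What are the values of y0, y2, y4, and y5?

y0 = false  y2 = false  y4 = false  y5 = true

y0 = x1 XOR x2 = false XOR false = false
y2 = y0 XOR x2 = false XOR false = false
y3 = y2 AND x2 = false AND false = false
y4 = y3 XOR x2 = false XOR false = false
y5 = x2 XOR x3 = false XOR true = true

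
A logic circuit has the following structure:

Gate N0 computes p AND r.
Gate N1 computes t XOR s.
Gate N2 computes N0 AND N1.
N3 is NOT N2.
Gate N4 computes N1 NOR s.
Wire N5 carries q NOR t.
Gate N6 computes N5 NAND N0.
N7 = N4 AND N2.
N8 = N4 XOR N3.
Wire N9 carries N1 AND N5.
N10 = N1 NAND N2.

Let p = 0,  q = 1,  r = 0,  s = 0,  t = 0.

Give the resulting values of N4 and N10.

N4 = 1, N10 = 1

N0 = p AND r = 0 AND 0 = 0
N1 = t XOR s = 0 XOR 0 = 0
N2 = N0 AND N1 = 0 AND 0 = 0
N4 = N1 NOR s = 0 NOR 0 = 1
N10 = N1 NAND N2 = 0 NAND 0 = 1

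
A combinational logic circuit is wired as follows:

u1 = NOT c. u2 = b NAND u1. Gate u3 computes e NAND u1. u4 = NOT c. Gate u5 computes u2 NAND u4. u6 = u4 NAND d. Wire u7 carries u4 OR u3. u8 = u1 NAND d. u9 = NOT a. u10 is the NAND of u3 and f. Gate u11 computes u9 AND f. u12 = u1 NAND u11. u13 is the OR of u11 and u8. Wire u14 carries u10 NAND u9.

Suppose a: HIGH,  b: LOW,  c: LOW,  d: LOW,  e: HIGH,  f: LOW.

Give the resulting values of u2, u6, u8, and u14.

u1 = NOT c = NOT LOW = HIGH
u2 = b NAND u1 = LOW NAND HIGH = HIGH
u3 = e NAND u1 = HIGH NAND HIGH = LOW
u4 = NOT c = NOT LOW = HIGH
u6 = u4 NAND d = HIGH NAND LOW = HIGH
u8 = u1 NAND d = HIGH NAND LOW = HIGH
u9 = NOT a = NOT HIGH = LOW
u10 = u3 NAND f = LOW NAND LOW = HIGH
u14 = u10 NAND u9 = HIGH NAND LOW = HIGH

u2 = HIGH  u6 = HIGH  u8 = HIGH  u14 = HIGH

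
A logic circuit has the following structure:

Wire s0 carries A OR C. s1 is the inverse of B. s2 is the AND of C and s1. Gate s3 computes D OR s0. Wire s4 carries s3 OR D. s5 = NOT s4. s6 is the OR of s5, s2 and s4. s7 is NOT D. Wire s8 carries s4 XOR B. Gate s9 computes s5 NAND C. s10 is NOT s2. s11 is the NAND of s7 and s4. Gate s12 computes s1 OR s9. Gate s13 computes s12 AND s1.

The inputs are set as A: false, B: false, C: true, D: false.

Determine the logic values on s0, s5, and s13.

s0 = true; s5 = false; s13 = true

s0 = A OR C = false OR true = true
s1 = NOT B = NOT false = true
s3 = D OR s0 = false OR true = true
s4 = s3 OR D = true OR false = true
s5 = NOT s4 = NOT true = false
s9 = s5 NAND C = false NAND true = true
s12 = s1 OR s9 = true OR true = true
s13 = s12 AND s1 = true AND true = true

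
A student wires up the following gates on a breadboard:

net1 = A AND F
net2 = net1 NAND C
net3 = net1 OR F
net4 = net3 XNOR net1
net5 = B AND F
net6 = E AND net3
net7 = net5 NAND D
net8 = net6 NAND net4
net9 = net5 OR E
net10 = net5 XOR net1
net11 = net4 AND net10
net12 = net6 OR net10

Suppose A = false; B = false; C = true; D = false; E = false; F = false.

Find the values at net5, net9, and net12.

net1 = A AND F = false AND false = false
net3 = net1 OR F = false OR false = false
net5 = B AND F = false AND false = false
net6 = E AND net3 = false AND false = false
net9 = net5 OR E = false OR false = false
net10 = net5 XOR net1 = false XOR false = false
net12 = net6 OR net10 = false OR false = false

net5 = false; net9 = false; net12 = false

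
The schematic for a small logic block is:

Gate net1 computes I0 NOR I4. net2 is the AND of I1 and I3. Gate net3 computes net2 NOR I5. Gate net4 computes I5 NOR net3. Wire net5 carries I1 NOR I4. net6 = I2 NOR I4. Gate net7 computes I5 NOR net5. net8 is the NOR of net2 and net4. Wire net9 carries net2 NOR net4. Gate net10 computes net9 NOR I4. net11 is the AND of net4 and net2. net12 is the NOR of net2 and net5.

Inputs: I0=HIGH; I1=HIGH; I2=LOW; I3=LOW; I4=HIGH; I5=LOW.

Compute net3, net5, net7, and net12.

net3 = HIGH, net5 = LOW, net7 = HIGH, net12 = HIGH

net2 = I1 AND I3 = HIGH AND LOW = LOW
net3 = net2 NOR I5 = LOW NOR LOW = HIGH
net5 = I1 NOR I4 = HIGH NOR HIGH = LOW
net7 = I5 NOR net5 = LOW NOR LOW = HIGH
net12 = net2 NOR net5 = LOW NOR LOW = HIGH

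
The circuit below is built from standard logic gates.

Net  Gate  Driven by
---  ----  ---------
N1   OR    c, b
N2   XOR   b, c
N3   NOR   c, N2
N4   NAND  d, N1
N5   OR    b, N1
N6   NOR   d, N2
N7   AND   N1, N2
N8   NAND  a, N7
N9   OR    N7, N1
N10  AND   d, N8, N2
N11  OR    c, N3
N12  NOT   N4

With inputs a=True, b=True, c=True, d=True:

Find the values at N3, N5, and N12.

N1 = c OR b = True OR True = True
N2 = b XOR c = True XOR True = False
N3 = c NOR N2 = True NOR False = False
N4 = d NAND N1 = True NAND True = False
N5 = b OR N1 = True OR True = True
N12 = NOT N4 = NOT False = True

N3 = False; N5 = True; N12 = True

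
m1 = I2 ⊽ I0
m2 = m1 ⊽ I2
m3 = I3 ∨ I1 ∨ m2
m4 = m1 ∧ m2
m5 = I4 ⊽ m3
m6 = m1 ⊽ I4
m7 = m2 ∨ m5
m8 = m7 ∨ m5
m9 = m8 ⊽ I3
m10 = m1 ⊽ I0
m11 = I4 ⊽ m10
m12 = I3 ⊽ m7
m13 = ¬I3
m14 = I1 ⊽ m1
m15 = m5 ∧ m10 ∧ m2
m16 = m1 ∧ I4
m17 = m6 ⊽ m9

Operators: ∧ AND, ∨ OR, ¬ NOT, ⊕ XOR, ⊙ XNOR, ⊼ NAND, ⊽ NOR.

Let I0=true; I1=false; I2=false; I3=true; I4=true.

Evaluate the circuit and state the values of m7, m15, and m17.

m7 = true, m15 = false, m17 = true

m1 = I2 NOR I0 = false NOR true = false
m2 = m1 NOR I2 = false NOR false = true
m3 = I3 OR I1 OR m2 = true OR false OR true = true
m5 = I4 NOR m3 = true NOR true = false
m6 = m1 NOR I4 = false NOR true = false
m7 = m2 OR m5 = true OR false = true
m8 = m7 OR m5 = true OR false = true
m9 = m8 NOR I3 = true NOR true = false
m10 = m1 NOR I0 = false NOR true = false
m15 = m5 AND m10 AND m2 = false AND false AND true = false
m17 = m6 NOR m9 = false NOR false = true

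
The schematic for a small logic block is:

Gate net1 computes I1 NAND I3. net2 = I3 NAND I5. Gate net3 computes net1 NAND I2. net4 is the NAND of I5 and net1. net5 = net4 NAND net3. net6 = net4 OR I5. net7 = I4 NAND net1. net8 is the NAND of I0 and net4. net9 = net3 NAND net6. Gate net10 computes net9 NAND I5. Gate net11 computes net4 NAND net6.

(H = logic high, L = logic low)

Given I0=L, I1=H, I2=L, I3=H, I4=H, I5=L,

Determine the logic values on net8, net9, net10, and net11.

net1 = I1 NAND I3 = H NAND H = L
net3 = net1 NAND I2 = L NAND L = H
net4 = I5 NAND net1 = L NAND L = H
net6 = net4 OR I5 = H OR L = H
net8 = I0 NAND net4 = L NAND H = H
net9 = net3 NAND net6 = H NAND H = L
net10 = net9 NAND I5 = L NAND L = H
net11 = net4 NAND net6 = H NAND H = L

net8 = H, net9 = L, net10 = H, net11 = L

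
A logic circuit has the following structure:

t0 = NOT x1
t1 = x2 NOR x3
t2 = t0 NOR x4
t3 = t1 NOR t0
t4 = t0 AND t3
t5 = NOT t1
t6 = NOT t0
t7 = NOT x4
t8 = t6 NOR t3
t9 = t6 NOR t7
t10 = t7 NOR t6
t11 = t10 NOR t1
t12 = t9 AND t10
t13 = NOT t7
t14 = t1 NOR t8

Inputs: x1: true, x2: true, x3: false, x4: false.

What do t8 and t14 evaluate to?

t8 = false  t14 = true

t0 = NOT x1 = NOT true = false
t1 = x2 NOR x3 = true NOR false = false
t3 = t1 NOR t0 = false NOR false = true
t6 = NOT t0 = NOT false = true
t8 = t6 NOR t3 = true NOR true = false
t14 = t1 NOR t8 = false NOR false = true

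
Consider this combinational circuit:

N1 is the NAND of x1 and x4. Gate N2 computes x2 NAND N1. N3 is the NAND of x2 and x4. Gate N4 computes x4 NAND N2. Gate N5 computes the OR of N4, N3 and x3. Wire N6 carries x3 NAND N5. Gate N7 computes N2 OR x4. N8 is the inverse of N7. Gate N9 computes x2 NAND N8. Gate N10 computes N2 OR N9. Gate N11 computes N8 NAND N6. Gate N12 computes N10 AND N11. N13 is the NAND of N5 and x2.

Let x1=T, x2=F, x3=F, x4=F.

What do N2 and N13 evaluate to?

N2 = T, N13 = T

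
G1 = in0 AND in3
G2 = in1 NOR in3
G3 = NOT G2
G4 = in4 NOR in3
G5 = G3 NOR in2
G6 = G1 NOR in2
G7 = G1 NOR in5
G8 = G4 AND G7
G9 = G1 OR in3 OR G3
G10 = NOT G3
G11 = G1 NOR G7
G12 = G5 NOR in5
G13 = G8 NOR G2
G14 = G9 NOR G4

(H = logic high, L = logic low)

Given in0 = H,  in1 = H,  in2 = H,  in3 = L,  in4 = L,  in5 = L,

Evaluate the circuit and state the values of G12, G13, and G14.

G1 = in0 AND in3 = H AND L = L
G2 = in1 NOR in3 = H NOR L = L
G3 = NOT G2 = NOT L = H
G4 = in4 NOR in3 = L NOR L = H
G5 = G3 NOR in2 = H NOR H = L
G7 = G1 NOR in5 = L NOR L = H
G8 = G4 AND G7 = H AND H = H
G9 = G1 OR in3 OR G3 = L OR L OR H = H
G12 = G5 NOR in5 = L NOR L = H
G13 = G8 NOR G2 = H NOR L = L
G14 = G9 NOR G4 = H NOR H = L

G12 = H  G13 = L  G14 = L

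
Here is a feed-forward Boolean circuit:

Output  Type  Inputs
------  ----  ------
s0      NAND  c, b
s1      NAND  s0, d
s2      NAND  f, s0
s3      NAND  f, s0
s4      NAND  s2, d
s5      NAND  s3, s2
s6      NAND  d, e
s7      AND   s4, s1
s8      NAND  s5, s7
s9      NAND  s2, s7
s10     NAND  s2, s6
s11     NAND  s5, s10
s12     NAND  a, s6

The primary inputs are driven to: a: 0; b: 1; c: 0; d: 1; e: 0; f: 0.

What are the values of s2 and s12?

s2 = 1; s12 = 1

s0 = c NAND b = 0 NAND 1 = 1
s2 = f NAND s0 = 0 NAND 1 = 1
s6 = d NAND e = 1 NAND 0 = 1
s12 = a NAND s6 = 0 NAND 1 = 1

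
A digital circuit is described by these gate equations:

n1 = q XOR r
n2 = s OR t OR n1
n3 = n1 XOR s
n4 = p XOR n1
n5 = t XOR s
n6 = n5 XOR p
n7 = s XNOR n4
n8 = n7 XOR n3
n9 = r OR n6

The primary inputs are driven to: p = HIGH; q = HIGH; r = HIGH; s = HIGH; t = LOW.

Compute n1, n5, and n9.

n1 = LOW, n5 = HIGH, n9 = HIGH

n1 = q XOR r = HIGH XOR HIGH = LOW
n5 = t XOR s = LOW XOR HIGH = HIGH
n6 = n5 XOR p = HIGH XOR HIGH = LOW
n9 = r OR n6 = HIGH OR LOW = HIGH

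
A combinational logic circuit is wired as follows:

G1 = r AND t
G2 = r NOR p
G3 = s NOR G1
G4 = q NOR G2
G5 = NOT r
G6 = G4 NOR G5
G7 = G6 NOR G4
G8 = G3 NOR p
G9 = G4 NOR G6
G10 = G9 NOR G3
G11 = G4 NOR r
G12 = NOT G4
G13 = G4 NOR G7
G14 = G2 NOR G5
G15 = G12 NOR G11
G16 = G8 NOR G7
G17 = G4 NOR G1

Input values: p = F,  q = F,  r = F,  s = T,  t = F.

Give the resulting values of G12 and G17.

G12 = T  G17 = T

G1 = r AND t = F AND F = F
G2 = r NOR p = F NOR F = T
G4 = q NOR G2 = F NOR T = F
G12 = NOT G4 = NOT F = T
G17 = G4 NOR G1 = F NOR F = T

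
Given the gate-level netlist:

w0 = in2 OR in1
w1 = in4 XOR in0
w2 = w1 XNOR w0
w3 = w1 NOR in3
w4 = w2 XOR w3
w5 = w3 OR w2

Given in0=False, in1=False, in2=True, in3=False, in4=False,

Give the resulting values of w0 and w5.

w0 = True  w5 = True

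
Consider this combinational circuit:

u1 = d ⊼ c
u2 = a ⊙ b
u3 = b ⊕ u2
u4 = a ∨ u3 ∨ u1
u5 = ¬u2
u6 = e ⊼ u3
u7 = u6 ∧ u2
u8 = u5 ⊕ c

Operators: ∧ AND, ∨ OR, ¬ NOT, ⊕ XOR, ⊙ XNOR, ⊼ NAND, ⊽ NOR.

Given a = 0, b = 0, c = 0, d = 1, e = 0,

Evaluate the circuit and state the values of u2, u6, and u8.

u2 = 1  u6 = 1  u8 = 0

u2 = a XNOR b = 0 XNOR 0 = 1
u3 = b XOR u2 = 0 XOR 1 = 1
u5 = NOT u2 = NOT 1 = 0
u6 = e NAND u3 = 0 NAND 1 = 1
u8 = u5 XOR c = 0 XOR 0 = 0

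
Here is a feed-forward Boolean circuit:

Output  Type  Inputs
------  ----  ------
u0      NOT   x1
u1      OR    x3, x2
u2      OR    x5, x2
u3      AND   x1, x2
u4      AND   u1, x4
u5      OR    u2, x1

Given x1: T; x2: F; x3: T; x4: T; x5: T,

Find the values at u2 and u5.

u2 = x5 OR x2 = T OR F = T
u5 = u2 OR x1 = T OR T = T

u2 = T, u5 = T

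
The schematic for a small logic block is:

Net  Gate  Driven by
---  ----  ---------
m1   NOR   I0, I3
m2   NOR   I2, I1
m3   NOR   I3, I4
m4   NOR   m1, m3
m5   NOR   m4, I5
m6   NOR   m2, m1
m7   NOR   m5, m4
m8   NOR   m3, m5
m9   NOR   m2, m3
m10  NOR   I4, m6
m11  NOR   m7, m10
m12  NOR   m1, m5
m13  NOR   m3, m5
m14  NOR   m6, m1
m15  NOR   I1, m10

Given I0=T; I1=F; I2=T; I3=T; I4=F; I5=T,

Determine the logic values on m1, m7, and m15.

m1 = F, m7 = F, m15 = T

m1 = I0 NOR I3 = T NOR T = F
m2 = I2 NOR I1 = T NOR F = F
m3 = I3 NOR I4 = T NOR F = F
m4 = m1 NOR m3 = F NOR F = T
m5 = m4 NOR I5 = T NOR T = F
m6 = m2 NOR m1 = F NOR F = T
m7 = m5 NOR m4 = F NOR T = F
m10 = I4 NOR m6 = F NOR T = F
m15 = I1 NOR m10 = F NOR F = T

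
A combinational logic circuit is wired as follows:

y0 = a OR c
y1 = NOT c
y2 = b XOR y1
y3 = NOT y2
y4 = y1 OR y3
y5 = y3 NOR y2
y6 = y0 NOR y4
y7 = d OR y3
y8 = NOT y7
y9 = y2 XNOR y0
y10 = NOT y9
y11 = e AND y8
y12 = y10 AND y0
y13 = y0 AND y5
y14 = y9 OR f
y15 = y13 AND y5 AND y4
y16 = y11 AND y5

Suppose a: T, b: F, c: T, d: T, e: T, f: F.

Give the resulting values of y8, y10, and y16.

y8 = F  y10 = T  y16 = F

y0 = a OR c = T OR T = T
y1 = NOT c = NOT T = F
y2 = b XOR y1 = F XOR F = F
y3 = NOT y2 = NOT F = T
y5 = y3 NOR y2 = T NOR F = F
y7 = d OR y3 = T OR T = T
y8 = NOT y7 = NOT T = F
y9 = y2 XNOR y0 = F XNOR T = F
y10 = NOT y9 = NOT F = T
y11 = e AND y8 = T AND F = F
y16 = y11 AND y5 = F AND F = F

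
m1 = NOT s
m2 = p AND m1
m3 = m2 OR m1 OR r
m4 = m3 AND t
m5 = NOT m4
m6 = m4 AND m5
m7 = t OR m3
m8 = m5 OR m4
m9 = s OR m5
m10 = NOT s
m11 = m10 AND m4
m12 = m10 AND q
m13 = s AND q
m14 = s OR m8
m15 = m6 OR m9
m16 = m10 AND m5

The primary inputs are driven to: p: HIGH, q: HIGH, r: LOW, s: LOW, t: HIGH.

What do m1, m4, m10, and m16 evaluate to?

m1 = NOT s = NOT LOW = HIGH
m2 = p AND m1 = HIGH AND HIGH = HIGH
m3 = m2 OR m1 OR r = HIGH OR HIGH OR LOW = HIGH
m4 = m3 AND t = HIGH AND HIGH = HIGH
m5 = NOT m4 = NOT HIGH = LOW
m10 = NOT s = NOT LOW = HIGH
m16 = m10 AND m5 = HIGH AND LOW = LOW

m1 = HIGH  m4 = HIGH  m10 = HIGH  m16 = LOW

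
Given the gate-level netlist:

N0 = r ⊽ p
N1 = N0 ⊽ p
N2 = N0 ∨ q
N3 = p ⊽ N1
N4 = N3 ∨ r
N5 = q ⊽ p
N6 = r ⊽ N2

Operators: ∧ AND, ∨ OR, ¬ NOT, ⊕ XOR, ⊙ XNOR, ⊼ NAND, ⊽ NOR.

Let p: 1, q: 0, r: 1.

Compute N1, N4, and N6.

N1 = 0, N4 = 1, N6 = 0

N0 = r NOR p = 1 NOR 1 = 0
N1 = N0 NOR p = 0 NOR 1 = 0
N2 = N0 OR q = 0 OR 0 = 0
N3 = p NOR N1 = 1 NOR 0 = 0
N4 = N3 OR r = 0 OR 1 = 1
N6 = r NOR N2 = 1 NOR 0 = 0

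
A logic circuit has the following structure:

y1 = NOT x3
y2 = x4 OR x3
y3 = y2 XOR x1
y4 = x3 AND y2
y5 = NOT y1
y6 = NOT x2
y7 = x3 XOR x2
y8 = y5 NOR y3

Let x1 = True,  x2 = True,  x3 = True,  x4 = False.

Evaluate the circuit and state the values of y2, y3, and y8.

y2 = True  y3 = False  y8 = False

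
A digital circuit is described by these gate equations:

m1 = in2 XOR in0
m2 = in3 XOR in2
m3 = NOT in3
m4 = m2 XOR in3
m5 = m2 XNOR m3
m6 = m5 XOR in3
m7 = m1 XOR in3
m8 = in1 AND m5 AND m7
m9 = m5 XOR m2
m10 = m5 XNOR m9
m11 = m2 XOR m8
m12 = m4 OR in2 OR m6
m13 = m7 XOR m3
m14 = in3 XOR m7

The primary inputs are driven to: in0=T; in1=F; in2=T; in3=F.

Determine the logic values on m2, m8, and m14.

m2 = T, m8 = F, m14 = F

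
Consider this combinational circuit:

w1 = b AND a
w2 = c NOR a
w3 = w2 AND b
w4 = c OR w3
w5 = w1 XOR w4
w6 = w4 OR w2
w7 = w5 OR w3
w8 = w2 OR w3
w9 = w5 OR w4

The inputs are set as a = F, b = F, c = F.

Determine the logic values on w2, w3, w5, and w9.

w2 = T, w3 = F, w5 = F, w9 = F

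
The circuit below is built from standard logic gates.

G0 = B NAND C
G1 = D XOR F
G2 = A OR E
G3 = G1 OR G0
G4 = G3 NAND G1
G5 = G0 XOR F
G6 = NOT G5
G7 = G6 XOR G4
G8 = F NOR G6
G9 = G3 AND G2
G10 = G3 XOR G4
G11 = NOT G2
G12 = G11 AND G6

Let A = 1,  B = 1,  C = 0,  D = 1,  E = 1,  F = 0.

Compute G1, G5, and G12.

G1 = 1; G5 = 1; G12 = 0

G0 = B NAND C = 1 NAND 0 = 1
G1 = D XOR F = 1 XOR 0 = 1
G2 = A OR E = 1 OR 1 = 1
G5 = G0 XOR F = 1 XOR 0 = 1
G6 = NOT G5 = NOT 1 = 0
G11 = NOT G2 = NOT 1 = 0
G12 = G11 AND G6 = 0 AND 0 = 0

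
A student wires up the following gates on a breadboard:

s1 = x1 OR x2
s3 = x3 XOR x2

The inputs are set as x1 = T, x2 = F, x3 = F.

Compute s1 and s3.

s1 = T; s3 = F

s1 = T OR F = T
s3 = F XOR F = F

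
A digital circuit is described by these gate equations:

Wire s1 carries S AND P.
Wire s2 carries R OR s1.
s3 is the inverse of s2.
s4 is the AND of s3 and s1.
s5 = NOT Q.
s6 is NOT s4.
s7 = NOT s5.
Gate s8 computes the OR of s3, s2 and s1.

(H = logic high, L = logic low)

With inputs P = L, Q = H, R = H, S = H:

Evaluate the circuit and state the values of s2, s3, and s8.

s1 = S AND P = H AND L = L
s2 = R OR s1 = H OR L = H
s3 = NOT s2 = NOT H = L
s8 = s3 OR s2 OR s1 = L OR H OR L = H

s2 = H; s3 = L; s8 = H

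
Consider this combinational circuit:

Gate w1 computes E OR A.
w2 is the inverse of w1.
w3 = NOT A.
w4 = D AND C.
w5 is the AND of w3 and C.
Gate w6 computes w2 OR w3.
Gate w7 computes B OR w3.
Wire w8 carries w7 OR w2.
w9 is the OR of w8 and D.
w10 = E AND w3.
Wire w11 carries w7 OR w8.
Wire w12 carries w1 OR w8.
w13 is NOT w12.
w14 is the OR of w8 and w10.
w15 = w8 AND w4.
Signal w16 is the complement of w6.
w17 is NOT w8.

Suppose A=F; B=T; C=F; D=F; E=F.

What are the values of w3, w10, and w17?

w3 = T, w10 = F, w17 = F

w1 = E OR A = F OR F = F
w2 = NOT w1 = NOT F = T
w3 = NOT A = NOT F = T
w7 = B OR w3 = T OR T = T
w8 = w7 OR w2 = T OR T = T
w10 = E AND w3 = F AND T = F
w17 = NOT w8 = NOT T = F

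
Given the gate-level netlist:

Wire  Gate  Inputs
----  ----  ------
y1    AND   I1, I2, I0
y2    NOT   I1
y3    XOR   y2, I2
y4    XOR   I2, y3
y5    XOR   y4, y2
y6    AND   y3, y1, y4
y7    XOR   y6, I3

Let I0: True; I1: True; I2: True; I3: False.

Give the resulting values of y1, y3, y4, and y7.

y1 = True; y3 = True; y4 = False; y7 = False

y1 = I1 AND I2 AND I0 = True AND True AND True = True
y2 = NOT I1 = NOT True = False
y3 = y2 XOR I2 = False XOR True = True
y4 = I2 XOR y3 = True XOR True = False
y6 = y3 AND y1 AND y4 = True AND True AND False = False
y7 = y6 XOR I3 = False XOR False = False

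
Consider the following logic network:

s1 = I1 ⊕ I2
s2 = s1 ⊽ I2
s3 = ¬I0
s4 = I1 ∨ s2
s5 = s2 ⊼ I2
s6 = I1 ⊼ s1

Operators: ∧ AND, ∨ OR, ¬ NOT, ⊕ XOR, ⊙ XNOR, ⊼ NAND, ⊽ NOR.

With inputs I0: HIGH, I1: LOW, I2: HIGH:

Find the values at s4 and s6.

s1 = I1 XOR I2 = LOW XOR HIGH = HIGH
s2 = s1 NOR I2 = HIGH NOR HIGH = LOW
s4 = I1 OR s2 = LOW OR LOW = LOW
s6 = I1 NAND s1 = LOW NAND HIGH = HIGH

s4 = LOW  s6 = HIGH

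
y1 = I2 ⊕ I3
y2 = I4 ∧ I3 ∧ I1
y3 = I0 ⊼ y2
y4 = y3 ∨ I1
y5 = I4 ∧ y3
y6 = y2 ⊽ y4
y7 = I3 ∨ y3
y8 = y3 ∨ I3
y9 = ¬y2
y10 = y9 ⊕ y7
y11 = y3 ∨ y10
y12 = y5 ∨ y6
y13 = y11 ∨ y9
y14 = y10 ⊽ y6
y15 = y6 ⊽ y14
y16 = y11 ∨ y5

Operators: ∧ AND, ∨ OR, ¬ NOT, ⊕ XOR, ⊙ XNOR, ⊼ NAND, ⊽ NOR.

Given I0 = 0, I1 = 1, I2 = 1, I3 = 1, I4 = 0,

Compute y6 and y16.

y6 = 0, y16 = 1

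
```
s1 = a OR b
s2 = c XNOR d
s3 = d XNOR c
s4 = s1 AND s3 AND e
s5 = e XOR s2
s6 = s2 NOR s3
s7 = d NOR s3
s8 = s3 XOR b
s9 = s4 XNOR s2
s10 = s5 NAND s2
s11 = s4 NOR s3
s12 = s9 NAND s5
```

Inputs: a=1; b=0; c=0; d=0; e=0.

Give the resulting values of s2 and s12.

s2 = 1  s12 = 1

s1 = a OR b = 1 OR 0 = 1
s2 = c XNOR d = 0 XNOR 0 = 1
s3 = d XNOR c = 0 XNOR 0 = 1
s4 = s1 AND s3 AND e = 1 AND 1 AND 0 = 0
s5 = e XOR s2 = 0 XOR 1 = 1
s9 = s4 XNOR s2 = 0 XNOR 1 = 0
s12 = s9 NAND s5 = 0 NAND 1 = 1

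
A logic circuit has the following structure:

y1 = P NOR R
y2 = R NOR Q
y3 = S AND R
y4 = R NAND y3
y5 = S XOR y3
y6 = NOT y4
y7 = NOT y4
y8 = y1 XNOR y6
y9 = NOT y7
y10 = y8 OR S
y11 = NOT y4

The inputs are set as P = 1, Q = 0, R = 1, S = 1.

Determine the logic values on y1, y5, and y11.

y1 = 0, y5 = 0, y11 = 1

y1 = P NOR R = 1 NOR 1 = 0
y3 = S AND R = 1 AND 1 = 1
y4 = R NAND y3 = 1 NAND 1 = 0
y5 = S XOR y3 = 1 XOR 1 = 0
y11 = NOT y4 = NOT 0 = 1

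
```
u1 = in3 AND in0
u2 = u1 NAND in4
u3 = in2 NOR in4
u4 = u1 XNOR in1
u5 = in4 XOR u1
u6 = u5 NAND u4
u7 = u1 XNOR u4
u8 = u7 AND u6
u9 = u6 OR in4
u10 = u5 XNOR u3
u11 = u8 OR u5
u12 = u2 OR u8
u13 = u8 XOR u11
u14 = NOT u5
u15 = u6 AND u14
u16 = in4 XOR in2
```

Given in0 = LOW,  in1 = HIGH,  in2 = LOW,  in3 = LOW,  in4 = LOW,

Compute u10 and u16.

u10 = LOW, u16 = LOW

u1 = in3 AND in0 = LOW AND LOW = LOW
u3 = in2 NOR in4 = LOW NOR LOW = HIGH
u5 = in4 XOR u1 = LOW XOR LOW = LOW
u10 = u5 XNOR u3 = LOW XNOR HIGH = LOW
u16 = in4 XOR in2 = LOW XOR LOW = LOW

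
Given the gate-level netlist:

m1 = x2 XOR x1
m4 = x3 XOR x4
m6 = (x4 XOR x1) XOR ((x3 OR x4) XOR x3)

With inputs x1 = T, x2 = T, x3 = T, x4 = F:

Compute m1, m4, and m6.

m1 = T XOR T = F
m4 = T XOR F = T
m6 = (F XOR T) XOR ((T OR F) XOR T) = T

m1 = F, m4 = T, m6 = T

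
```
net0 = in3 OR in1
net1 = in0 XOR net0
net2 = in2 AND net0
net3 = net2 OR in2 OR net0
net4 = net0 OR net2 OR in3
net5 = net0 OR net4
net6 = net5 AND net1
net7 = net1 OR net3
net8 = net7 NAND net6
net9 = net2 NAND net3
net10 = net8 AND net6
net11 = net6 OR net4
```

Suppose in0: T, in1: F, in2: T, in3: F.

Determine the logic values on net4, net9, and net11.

net4 = F, net9 = T, net11 = F

net0 = in3 OR in1 = F OR F = F
net1 = in0 XOR net0 = T XOR F = T
net2 = in2 AND net0 = T AND F = F
net3 = net2 OR in2 OR net0 = F OR T OR F = T
net4 = net0 OR net2 OR in3 = F OR F OR F = F
net5 = net0 OR net4 = F OR F = F
net6 = net5 AND net1 = F AND T = F
net9 = net2 NAND net3 = F NAND T = T
net11 = net6 OR net4 = F OR F = F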